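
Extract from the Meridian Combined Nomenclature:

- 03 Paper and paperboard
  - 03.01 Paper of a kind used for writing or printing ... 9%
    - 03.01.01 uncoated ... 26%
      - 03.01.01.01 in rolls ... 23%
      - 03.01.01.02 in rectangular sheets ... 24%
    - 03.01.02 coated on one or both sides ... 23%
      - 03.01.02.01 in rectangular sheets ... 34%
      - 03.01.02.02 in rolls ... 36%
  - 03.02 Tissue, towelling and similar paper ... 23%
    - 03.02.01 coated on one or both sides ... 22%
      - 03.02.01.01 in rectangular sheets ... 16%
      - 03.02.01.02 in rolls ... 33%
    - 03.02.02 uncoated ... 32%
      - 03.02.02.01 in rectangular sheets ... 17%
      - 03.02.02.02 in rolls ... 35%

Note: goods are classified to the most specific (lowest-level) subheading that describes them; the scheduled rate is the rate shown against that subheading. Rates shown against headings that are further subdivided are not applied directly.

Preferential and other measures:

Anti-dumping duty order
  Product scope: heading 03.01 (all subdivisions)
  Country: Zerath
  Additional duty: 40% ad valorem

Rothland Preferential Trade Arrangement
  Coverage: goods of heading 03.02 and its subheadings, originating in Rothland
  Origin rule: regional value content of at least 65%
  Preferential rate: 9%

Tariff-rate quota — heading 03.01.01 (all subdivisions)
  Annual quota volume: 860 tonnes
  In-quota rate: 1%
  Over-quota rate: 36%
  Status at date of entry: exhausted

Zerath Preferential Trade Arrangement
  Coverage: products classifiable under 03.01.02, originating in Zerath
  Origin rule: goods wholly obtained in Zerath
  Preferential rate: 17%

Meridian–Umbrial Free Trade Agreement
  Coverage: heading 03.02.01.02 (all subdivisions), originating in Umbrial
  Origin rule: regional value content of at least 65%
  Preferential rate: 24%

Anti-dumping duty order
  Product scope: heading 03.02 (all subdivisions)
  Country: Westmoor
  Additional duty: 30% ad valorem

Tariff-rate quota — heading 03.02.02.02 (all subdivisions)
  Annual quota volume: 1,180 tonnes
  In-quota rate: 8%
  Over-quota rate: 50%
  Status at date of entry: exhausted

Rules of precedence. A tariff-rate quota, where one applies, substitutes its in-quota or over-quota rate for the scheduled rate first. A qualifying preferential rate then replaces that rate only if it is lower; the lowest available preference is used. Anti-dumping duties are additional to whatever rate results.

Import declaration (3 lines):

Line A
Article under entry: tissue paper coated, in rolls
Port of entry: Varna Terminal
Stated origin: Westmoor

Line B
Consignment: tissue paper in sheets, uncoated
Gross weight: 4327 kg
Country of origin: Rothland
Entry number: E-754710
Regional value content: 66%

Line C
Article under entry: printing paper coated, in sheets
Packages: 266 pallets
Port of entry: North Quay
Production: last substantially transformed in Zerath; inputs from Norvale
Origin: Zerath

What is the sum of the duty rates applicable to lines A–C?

146%

Line A: tissue paper → 03.02; coated → 03.02.01; in rolls → 03.02.01.02. Scheduled 33%. anti-dumping (Westmoor, 03.02): +30%; total 33% + 30% = 63%. → 63%.
Line B: tissue paper → 03.02; uncoated → 03.02.02; in sheets → 03.02.02.01. Scheduled 17%. Rothland agreement on 03.02: RVC ≥ 65% → 9% available; preferential 9%. → 9%.
Line C: printing paper → 03.01; coated → 03.01.02; in sheets → 03.01.02.01. Scheduled 34%. Zerath agreement on 03.01.02: not wholly obtained; anti-dumping (Zerath, 03.01): +40%; total 34% + 40% = 74%. → 74%.
Sum: 63% + 9% + 74% = 146%.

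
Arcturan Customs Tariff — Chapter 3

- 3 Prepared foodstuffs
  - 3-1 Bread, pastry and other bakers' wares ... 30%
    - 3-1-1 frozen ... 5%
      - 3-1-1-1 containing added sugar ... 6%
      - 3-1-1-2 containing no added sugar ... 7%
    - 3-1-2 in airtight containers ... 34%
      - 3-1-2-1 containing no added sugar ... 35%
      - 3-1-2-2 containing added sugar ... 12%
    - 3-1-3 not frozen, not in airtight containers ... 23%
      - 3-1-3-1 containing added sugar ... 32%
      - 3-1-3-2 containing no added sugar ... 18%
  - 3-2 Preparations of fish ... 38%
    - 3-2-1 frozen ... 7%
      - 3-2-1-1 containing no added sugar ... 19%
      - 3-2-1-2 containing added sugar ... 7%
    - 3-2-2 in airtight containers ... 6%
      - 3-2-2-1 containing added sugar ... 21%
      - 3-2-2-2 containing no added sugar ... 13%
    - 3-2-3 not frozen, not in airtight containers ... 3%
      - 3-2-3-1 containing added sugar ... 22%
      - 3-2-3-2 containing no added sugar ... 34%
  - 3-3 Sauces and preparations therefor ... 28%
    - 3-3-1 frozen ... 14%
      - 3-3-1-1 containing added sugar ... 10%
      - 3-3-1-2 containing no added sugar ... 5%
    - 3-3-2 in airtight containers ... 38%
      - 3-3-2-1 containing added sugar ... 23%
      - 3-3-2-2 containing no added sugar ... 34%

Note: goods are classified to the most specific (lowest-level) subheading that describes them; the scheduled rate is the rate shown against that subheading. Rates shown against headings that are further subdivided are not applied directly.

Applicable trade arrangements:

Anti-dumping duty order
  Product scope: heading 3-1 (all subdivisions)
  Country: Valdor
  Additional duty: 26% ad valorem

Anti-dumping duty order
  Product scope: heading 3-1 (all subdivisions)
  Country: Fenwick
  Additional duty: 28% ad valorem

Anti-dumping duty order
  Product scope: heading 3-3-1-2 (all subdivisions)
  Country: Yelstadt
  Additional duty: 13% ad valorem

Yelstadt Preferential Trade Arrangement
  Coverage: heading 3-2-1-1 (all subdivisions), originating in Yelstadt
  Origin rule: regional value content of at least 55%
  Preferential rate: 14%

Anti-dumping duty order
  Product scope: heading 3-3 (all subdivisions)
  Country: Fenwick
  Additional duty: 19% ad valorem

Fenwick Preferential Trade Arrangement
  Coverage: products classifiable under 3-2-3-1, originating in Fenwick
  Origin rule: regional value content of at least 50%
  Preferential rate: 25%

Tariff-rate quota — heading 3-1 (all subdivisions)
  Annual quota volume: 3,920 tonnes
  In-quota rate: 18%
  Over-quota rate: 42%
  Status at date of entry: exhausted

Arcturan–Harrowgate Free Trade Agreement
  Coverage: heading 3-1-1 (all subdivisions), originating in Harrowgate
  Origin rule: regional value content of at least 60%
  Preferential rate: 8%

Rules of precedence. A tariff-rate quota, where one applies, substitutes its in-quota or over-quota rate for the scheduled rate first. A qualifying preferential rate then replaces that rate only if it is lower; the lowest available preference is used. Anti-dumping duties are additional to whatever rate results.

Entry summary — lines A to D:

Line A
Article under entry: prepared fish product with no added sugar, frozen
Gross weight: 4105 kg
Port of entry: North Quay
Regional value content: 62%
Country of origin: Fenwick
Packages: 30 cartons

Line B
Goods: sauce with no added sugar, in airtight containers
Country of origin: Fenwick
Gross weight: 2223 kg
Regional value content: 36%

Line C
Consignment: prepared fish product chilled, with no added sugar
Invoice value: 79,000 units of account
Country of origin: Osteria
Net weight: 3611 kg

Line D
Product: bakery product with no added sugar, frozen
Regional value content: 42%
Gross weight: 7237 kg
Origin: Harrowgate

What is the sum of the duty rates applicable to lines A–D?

Line A: prepared fish product → 3-2; frozen → 3-2-1; with no added sugar → 3-2-1-1. Scheduled 19%. Fenwick agreement on 3-2-3-1: 3-2-1-1 not covered. → 19%.
Line B: sauce → 3-3; in airtight containers → 3-3-2; with no added sugar → 3-3-2-2. Scheduled 34%. Fenwick agreement on 3-2-3-1: 3-3-2-2 not covered; anti-dumping (Fenwick, 3-3): +19%; total 34% + 19% = 53%. → 53%.
Line C: prepared fish product → 3-2; chilled → 3-2-3; with no added sugar → 3-2-3-2. Scheduled 34%. No special measure applies. → 34%.
Line D: bakery product → 3-1; frozen → 3-1-1; with no added sugar → 3-1-1-2. Scheduled 7%. quota on 3-1 exhausted → over-quota 42%; Harrowgate agreement on 3-1-1: RVC < 60%. → 42%.
Sum: 19% + 53% + 34% + 42% = 148%.

148%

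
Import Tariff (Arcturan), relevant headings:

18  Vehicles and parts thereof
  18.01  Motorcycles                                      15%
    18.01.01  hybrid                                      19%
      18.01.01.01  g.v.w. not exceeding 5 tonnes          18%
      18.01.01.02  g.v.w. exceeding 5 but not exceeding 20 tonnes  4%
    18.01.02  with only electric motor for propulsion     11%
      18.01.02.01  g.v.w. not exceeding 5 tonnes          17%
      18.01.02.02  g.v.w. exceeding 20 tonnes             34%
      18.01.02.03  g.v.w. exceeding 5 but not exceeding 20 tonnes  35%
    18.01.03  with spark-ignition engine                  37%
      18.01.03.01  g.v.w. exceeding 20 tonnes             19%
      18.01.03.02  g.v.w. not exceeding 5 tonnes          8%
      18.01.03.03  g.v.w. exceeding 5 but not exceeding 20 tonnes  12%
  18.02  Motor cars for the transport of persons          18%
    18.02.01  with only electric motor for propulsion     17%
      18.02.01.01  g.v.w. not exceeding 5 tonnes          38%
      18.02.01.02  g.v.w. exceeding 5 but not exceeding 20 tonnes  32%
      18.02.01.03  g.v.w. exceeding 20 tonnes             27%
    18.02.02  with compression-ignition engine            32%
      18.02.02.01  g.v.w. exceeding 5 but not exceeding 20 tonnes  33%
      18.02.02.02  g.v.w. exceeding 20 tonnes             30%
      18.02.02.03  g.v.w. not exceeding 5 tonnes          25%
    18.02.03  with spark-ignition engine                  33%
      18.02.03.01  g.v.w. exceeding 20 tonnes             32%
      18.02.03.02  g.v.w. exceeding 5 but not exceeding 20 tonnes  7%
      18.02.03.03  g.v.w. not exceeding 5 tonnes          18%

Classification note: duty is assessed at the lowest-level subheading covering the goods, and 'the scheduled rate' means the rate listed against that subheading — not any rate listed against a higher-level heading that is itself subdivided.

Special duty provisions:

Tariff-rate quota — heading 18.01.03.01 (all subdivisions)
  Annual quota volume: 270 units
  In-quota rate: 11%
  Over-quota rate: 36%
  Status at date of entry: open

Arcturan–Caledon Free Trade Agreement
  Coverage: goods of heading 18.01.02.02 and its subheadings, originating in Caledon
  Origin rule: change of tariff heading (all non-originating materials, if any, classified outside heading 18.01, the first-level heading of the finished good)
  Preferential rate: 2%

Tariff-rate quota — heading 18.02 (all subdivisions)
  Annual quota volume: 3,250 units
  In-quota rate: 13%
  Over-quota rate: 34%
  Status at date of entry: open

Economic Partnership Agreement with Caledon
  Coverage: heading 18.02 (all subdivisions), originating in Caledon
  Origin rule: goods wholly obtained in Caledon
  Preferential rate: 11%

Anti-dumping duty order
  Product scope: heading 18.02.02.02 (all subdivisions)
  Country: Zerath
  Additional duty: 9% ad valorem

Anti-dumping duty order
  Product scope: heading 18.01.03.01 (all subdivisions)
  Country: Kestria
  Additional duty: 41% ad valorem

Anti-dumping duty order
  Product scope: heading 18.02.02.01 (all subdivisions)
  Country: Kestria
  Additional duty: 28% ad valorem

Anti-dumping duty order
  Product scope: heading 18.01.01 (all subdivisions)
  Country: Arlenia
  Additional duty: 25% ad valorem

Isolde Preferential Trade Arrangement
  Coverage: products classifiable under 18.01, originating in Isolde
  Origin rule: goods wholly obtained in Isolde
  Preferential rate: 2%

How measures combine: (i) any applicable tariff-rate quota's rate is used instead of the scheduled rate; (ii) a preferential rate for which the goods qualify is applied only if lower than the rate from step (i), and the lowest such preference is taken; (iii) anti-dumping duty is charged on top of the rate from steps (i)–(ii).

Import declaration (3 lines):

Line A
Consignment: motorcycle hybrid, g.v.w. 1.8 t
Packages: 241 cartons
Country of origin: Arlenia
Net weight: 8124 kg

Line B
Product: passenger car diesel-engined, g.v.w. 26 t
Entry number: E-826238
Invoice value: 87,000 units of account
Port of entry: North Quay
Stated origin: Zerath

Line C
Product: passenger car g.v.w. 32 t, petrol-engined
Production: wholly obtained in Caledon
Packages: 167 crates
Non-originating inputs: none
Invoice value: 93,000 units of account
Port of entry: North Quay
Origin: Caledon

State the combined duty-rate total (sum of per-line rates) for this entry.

76%

Line A: motorcycle → 18.01; hybrid → 18.01.01; g.v.w. 1.8 t → 18.01.01.01. Scheduled 18%. anti-dumping (Arlenia, 18.01.01): +25%; total 18% + 25% = 43%. → 43%.
Line B: passenger car → 18.02; diesel-engined → 18.02.02; g.v.w. 26 t → 18.02.02.02. Scheduled 30%. quota on 18.02 open → in-quota 13%; anti-dumping (Zerath, 18.02.02.02): +9%; total 13% + 9% = 22%. → 22%.
Line C: passenger car → 18.02; petrol-engined → 18.02.03; g.v.w. 32 t → 18.02.03.01. Scheduled 32%. quota on 18.02 open → in-quota 13%; Caledon agreement on 18.01.02.02: 18.02.03.01 not covered; Caledon agreement on 18.02: wholly obtained → 11% available; preferential 11%. → 11%.
Sum: 43% + 22% + 11% = 76%.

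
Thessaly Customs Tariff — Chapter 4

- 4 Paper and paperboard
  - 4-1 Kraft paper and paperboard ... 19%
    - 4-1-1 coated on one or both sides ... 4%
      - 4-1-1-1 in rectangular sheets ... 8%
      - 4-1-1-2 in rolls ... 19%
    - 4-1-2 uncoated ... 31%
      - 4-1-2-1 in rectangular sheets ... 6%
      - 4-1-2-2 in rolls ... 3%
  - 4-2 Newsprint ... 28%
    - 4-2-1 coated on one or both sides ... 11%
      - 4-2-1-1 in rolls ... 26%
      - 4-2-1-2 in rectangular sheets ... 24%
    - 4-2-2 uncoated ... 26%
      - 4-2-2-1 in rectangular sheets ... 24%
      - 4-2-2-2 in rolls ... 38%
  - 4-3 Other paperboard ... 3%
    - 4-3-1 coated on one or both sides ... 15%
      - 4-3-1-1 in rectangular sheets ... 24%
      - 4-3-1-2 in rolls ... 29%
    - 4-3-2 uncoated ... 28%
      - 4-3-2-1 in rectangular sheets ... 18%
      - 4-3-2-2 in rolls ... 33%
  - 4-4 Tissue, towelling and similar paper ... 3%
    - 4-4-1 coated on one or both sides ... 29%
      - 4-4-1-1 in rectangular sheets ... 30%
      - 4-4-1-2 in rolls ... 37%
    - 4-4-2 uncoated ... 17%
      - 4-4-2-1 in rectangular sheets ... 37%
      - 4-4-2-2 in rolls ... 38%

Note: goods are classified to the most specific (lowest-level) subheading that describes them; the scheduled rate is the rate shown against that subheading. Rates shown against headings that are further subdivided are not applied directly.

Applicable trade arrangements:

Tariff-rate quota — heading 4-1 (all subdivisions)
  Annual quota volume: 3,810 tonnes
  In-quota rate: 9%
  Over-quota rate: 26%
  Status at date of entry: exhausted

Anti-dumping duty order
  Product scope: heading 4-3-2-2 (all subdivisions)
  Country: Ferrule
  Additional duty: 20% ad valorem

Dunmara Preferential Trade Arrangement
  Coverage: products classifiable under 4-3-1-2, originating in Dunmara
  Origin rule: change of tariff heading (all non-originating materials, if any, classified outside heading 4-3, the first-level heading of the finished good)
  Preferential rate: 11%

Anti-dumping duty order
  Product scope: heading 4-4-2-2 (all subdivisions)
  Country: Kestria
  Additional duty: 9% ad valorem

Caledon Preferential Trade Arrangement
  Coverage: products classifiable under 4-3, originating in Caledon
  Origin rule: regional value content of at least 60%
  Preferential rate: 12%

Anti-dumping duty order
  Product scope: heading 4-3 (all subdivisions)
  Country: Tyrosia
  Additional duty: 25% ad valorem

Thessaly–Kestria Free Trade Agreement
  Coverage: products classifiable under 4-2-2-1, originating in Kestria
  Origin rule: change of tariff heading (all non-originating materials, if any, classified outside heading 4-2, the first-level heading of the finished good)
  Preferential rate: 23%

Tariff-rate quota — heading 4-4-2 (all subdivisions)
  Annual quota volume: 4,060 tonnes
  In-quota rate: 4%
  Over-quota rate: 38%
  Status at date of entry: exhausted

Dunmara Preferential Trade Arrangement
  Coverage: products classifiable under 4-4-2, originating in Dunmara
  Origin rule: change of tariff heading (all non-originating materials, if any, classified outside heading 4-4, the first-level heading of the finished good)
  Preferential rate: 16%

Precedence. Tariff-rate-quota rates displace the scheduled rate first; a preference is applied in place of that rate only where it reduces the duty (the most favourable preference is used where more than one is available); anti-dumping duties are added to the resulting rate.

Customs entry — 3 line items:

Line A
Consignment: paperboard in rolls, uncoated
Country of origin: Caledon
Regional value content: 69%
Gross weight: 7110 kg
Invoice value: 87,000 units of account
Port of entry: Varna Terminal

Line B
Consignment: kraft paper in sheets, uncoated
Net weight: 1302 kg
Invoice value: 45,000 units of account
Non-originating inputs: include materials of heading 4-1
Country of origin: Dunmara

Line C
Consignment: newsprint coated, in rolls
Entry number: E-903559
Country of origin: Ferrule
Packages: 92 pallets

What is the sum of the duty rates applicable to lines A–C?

64%

Line A: paperboard → 4-3; uncoated → 4-3-2; in rolls → 4-3-2-2. Scheduled 33%. Caledon agreement on 4-3: RVC ≥ 60% → 12% available; preferential 12%. → 12%.
Line B: kraft paper → 4-1; uncoated → 4-1-2; in sheets → 4-1-2-1. Scheduled 6%. quota on 4-1 exhausted → over-quota 26%; Dunmara agreement on 4-3-1-2: 4-1-2-1 not covered; Dunmara agreement on 4-4-2: 4-1-2-1 not covered. → 26%.
Line C: newsprint → 4-2; coated → 4-2-1; in rolls → 4-2-1-1. Scheduled 26%. No special measure applies. → 26%.
Sum: 12% + 26% + 26% = 64%.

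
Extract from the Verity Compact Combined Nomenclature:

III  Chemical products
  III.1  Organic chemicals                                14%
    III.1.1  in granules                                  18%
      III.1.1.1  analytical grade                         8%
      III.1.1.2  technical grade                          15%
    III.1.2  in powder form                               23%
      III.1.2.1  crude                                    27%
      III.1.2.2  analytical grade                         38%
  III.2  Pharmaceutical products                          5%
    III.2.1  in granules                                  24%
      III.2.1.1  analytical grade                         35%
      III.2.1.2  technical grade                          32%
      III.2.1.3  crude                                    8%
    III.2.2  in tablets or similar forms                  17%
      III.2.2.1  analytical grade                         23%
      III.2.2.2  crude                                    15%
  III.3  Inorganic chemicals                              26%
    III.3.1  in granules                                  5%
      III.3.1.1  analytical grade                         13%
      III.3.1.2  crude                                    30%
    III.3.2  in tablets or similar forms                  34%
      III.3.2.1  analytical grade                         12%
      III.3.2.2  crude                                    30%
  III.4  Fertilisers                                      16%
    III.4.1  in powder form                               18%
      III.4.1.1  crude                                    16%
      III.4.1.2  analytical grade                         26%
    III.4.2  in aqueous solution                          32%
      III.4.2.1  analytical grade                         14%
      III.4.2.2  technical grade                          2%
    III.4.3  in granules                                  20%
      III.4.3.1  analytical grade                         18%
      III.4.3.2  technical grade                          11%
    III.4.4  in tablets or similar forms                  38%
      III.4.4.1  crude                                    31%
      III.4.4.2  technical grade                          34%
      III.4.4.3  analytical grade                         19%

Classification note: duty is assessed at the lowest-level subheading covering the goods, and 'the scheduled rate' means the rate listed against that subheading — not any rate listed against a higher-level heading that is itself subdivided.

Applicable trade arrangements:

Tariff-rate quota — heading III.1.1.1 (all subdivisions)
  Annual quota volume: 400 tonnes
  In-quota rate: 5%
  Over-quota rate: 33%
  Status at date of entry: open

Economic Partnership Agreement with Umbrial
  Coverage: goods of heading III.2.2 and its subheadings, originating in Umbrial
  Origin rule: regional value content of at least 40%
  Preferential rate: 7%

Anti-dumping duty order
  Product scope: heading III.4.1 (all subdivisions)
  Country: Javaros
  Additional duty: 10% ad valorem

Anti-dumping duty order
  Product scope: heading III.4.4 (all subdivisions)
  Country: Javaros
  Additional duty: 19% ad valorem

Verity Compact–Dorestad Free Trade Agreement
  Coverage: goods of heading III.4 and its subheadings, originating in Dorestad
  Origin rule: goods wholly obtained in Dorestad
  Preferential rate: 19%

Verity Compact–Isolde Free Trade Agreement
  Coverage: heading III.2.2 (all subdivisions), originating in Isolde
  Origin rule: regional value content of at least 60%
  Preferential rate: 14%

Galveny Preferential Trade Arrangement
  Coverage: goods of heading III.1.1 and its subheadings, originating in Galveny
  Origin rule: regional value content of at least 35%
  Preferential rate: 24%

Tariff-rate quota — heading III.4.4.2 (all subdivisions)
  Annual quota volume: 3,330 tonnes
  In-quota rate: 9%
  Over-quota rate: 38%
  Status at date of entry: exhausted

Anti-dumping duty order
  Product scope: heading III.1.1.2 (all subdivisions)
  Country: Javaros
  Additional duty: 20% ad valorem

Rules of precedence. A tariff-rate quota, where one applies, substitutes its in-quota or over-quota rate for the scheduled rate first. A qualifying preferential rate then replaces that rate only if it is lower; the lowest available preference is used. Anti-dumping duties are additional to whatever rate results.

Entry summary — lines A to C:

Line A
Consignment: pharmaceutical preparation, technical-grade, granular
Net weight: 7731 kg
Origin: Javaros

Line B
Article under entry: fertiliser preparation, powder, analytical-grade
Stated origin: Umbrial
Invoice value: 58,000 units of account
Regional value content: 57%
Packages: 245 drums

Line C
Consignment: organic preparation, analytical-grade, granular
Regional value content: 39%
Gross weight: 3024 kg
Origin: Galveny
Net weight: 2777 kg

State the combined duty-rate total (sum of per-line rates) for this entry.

63%

Line A: pharmaceutical → III.2; granular → III.2.1; technical-grade → III.2.1.2. Scheduled 32%. No special measure applies. → 32%.
Line B: fertiliser → III.4; powder → III.4.1; analytical-grade → III.4.1.2. Scheduled 26%. Umbrial agreement on III.2.2: III.4.1.2 not covered. → 26%.
Line C: organic → III.1; granular → III.1.1; analytical-grade → III.1.1.1. Scheduled 8%. quota on III.1.1.1 open → in-quota 5%; Galveny agreement on III.1.1: RVC ≥ 35% → 24% available; preference 24% not lower than 5% → no reduction. → 5%.
Sum: 32% + 26% + 5% = 63%.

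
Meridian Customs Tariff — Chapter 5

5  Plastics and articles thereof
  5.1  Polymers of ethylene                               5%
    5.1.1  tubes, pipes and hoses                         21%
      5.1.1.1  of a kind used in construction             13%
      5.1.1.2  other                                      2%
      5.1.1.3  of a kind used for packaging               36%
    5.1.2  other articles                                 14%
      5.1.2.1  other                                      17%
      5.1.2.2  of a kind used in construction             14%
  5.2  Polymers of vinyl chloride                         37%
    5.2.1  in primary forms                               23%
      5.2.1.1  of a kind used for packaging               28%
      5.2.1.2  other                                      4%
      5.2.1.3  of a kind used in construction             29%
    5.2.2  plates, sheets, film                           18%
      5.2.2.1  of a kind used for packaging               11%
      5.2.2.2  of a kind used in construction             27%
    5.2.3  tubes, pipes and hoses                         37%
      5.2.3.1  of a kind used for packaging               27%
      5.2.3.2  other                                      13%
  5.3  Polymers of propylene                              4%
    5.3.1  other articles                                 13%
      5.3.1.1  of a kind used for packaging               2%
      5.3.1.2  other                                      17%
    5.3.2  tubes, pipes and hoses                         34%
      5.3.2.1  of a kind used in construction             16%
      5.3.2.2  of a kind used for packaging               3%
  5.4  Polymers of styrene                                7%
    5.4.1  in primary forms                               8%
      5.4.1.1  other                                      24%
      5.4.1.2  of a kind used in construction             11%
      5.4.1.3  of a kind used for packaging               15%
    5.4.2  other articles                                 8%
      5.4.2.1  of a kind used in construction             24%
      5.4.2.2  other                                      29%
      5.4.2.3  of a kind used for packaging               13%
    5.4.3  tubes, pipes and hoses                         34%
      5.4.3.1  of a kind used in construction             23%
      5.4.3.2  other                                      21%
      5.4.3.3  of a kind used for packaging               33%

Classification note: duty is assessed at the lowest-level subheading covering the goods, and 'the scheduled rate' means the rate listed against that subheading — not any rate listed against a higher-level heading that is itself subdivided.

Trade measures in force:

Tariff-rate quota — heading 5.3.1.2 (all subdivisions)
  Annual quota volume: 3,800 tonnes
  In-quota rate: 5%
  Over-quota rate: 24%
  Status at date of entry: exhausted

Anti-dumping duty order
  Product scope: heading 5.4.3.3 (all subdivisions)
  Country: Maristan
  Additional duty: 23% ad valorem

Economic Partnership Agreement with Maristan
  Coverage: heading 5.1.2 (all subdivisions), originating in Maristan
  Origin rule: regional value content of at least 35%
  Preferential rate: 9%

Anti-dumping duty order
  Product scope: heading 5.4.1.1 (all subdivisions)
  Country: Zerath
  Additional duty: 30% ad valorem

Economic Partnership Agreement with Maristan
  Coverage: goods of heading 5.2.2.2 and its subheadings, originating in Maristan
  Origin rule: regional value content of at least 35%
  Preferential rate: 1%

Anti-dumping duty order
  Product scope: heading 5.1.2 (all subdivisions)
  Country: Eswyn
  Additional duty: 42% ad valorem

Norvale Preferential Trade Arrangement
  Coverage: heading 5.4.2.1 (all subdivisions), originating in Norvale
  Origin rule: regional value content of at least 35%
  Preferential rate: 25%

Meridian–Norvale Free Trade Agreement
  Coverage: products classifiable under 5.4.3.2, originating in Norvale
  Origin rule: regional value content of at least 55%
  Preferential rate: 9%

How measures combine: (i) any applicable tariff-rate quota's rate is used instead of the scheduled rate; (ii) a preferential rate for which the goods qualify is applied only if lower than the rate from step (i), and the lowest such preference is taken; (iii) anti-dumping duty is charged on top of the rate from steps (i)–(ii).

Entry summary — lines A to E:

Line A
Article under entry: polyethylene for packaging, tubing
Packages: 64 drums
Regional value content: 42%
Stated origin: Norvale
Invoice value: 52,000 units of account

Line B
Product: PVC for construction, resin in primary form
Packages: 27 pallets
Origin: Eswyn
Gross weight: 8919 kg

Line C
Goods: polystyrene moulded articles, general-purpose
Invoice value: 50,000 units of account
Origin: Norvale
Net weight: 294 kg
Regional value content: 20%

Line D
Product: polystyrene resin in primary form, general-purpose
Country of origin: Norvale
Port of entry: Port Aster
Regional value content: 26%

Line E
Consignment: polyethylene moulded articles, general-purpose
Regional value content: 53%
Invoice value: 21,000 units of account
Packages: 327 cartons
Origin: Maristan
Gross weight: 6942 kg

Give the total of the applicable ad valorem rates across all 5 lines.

Line A: polyethylene → 5.1; tubing → 5.1.1; for packaging → 5.1.1.3. Scheduled 36%. Norvale agreement on 5.4.2.1: 5.1.1.3 not covered; Norvale agreement on 5.4.3.2: 5.1.1.3 not covered. → 36%.
Line B: PVC → 5.2; resin in primary form → 5.2.1; for construction → 5.2.1.3. Scheduled 29%. No special measure applies. → 29%.
Line C: polystyrene → 5.4; moulded articles → 5.4.2; general-purpose → 5.4.2.2. Scheduled 29%. Norvale agreement on 5.4.2.1: 5.4.2.2 not covered; Norvale agreement on 5.4.3.2: 5.4.2.2 not covered. → 29%.
Line D: polystyrene → 5.4; resin in primary form → 5.4.1; general-purpose → 5.4.1.1. Scheduled 24%. Norvale agreement on 5.4.2.1: 5.4.1.1 not covered; Norvale agreement on 5.4.3.2: 5.4.1.1 not covered. → 24%.
Line E: polyethylene → 5.1; moulded articles → 5.1.2; general-purpose → 5.1.2.1. Scheduled 17%. Maristan agreement on 5.1.2: RVC ≥ 35% → 9% available; Maristan agreement on 5.2.2.2: 5.1.2.1 not covered; preferential 9%. → 9%.
Sum: 36% + 29% + 29% + 24% + 9% = 127%.

127%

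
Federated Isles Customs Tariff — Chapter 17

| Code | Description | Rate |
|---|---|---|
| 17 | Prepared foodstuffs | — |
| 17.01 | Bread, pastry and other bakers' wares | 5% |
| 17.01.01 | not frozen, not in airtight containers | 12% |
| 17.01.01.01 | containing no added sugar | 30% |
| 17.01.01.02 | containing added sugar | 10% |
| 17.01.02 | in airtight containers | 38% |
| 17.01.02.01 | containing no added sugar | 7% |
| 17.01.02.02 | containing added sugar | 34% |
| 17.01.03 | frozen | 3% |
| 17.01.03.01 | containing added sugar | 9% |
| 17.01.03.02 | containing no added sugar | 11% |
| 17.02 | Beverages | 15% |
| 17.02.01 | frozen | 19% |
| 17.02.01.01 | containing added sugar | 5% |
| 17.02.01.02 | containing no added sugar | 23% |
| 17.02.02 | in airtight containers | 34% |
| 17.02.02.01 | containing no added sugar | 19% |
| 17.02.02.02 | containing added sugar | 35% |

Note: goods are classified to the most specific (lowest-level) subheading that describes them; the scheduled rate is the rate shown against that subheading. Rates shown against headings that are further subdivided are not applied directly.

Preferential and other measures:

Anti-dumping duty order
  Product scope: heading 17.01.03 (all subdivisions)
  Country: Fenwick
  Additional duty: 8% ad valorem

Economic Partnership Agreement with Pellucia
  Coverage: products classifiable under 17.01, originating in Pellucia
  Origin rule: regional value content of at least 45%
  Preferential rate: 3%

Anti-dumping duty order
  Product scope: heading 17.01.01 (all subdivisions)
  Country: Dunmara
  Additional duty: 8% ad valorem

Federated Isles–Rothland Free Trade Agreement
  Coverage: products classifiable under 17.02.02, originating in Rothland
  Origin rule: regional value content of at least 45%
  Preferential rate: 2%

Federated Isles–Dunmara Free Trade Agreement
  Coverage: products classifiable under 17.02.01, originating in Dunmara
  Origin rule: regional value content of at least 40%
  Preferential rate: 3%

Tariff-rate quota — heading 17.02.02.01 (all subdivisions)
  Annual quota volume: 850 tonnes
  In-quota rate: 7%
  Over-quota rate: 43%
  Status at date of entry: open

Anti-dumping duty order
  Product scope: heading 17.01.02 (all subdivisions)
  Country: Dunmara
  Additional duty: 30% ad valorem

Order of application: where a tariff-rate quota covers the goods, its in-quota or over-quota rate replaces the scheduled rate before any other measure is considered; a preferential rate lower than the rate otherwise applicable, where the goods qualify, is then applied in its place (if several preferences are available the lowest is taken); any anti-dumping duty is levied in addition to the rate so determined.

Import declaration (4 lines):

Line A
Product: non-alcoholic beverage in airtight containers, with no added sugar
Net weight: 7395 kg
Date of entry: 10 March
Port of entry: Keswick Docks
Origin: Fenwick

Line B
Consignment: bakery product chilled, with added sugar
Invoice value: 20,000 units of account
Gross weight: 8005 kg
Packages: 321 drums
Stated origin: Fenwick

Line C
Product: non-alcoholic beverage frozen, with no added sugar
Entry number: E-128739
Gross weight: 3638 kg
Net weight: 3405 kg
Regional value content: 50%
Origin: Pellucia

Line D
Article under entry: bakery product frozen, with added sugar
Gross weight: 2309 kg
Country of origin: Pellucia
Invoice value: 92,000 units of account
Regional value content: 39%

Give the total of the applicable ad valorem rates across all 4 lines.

Line A: non-alcoholic beverage → 17.02; in airtight containers → 17.02.02; with no added sugar → 17.02.02.01. Scheduled 19%. quota on 17.02.02.01 open → in-quota 7%. → 7%.
Line B: bakery product → 17.01; chilled → 17.01.01; with added sugar → 17.01.01.02. Scheduled 10%. No special measure applies. → 10%.
Line C: non-alcoholic beverage → 17.02; frozen → 17.02.01; with no added sugar → 17.02.01.02. Scheduled 23%. Pellucia agreement on 17.01: 17.02.01.02 not covered. → 23%.
Line D: bakery product → 17.01; frozen → 17.01.03; with added sugar → 17.01.03.01. Scheduled 9%. Pellucia agreement on 17.01: RVC < 45%. → 9%.
Sum: 7% + 10% + 23% + 9% = 49%.

49%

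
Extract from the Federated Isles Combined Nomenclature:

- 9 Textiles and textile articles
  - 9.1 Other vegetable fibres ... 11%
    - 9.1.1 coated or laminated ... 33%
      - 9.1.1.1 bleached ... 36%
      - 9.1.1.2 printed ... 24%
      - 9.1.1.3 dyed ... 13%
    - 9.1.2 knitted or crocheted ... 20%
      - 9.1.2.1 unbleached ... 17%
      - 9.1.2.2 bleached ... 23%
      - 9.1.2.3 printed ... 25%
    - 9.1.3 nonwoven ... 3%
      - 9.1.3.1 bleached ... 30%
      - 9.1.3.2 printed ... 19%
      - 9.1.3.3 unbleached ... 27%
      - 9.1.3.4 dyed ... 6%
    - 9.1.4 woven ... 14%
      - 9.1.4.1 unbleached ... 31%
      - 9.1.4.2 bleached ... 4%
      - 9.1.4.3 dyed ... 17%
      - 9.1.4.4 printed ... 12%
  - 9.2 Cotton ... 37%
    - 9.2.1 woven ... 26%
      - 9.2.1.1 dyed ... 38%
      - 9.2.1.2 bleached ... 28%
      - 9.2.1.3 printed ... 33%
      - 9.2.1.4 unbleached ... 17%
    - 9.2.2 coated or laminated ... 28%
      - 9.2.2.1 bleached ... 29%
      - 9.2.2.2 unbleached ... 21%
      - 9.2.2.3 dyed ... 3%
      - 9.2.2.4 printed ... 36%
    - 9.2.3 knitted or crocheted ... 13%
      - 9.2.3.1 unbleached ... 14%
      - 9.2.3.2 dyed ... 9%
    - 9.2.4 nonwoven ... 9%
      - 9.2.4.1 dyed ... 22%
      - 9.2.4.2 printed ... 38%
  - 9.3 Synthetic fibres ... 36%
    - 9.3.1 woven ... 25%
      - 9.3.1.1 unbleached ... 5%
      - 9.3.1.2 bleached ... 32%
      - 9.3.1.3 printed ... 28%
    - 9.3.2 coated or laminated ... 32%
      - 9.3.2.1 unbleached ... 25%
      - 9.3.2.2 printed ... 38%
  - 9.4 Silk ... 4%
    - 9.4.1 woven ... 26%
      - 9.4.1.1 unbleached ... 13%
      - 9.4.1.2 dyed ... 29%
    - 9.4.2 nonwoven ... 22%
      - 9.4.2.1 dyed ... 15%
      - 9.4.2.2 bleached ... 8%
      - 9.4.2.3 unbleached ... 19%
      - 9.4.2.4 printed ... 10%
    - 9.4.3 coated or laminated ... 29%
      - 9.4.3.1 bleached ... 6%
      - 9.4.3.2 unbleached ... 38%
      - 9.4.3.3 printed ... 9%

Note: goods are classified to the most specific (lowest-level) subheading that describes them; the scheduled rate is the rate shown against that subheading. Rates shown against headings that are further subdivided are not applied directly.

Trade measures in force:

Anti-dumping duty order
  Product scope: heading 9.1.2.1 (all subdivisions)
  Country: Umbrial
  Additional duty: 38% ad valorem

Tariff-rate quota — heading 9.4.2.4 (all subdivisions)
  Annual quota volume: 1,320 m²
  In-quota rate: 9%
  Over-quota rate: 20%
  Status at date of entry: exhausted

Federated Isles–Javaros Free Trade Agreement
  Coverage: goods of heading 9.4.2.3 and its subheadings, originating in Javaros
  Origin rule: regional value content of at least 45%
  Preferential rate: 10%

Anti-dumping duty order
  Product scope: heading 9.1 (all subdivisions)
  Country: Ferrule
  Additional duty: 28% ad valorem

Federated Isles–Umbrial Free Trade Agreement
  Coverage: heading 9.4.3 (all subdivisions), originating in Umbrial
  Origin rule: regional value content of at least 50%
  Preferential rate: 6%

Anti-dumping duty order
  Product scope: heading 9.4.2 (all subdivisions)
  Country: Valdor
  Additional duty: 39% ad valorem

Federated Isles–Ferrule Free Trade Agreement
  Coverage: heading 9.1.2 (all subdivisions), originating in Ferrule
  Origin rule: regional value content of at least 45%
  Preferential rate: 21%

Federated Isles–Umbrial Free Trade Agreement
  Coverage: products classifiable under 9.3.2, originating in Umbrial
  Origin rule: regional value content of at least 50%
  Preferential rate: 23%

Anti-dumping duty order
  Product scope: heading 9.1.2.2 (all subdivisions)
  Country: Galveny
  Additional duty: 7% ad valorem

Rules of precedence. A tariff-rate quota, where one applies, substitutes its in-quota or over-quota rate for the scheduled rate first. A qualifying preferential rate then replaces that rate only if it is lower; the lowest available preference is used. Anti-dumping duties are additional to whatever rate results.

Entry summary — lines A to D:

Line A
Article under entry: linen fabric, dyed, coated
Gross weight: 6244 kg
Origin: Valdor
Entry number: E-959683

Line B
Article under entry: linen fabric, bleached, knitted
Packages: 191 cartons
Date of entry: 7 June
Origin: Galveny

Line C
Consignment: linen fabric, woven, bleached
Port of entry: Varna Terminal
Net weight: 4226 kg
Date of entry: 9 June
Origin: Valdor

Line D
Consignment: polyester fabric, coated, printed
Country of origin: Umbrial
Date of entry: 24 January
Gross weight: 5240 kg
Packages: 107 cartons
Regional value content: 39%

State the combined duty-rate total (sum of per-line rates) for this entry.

Line A: linen → 9.1; coated → 9.1.1; dyed → 9.1.1.3. Scheduled 13%. No special measure applies. → 13%.
Line B: linen → 9.1; knitted → 9.1.2; bleached → 9.1.2.2. Scheduled 23%. anti-dumping (Galveny, 9.1.2.2): +7%; total 23% + 7% = 30%. → 30%.
Line C: linen → 9.1; woven → 9.1.4; bleached → 9.1.4.2. Scheduled 4%. No special measure applies. → 4%.
Line D: polyester → 9.3; coated → 9.3.2; printed → 9.3.2.2. Scheduled 38%. Umbrial agreement on 9.4.3: 9.3.2.2 not covered; Umbrial agreement on 9.3.2: RVC < 50%. → 38%.
Sum: 13% + 30% + 4% + 38% = 85%.

85%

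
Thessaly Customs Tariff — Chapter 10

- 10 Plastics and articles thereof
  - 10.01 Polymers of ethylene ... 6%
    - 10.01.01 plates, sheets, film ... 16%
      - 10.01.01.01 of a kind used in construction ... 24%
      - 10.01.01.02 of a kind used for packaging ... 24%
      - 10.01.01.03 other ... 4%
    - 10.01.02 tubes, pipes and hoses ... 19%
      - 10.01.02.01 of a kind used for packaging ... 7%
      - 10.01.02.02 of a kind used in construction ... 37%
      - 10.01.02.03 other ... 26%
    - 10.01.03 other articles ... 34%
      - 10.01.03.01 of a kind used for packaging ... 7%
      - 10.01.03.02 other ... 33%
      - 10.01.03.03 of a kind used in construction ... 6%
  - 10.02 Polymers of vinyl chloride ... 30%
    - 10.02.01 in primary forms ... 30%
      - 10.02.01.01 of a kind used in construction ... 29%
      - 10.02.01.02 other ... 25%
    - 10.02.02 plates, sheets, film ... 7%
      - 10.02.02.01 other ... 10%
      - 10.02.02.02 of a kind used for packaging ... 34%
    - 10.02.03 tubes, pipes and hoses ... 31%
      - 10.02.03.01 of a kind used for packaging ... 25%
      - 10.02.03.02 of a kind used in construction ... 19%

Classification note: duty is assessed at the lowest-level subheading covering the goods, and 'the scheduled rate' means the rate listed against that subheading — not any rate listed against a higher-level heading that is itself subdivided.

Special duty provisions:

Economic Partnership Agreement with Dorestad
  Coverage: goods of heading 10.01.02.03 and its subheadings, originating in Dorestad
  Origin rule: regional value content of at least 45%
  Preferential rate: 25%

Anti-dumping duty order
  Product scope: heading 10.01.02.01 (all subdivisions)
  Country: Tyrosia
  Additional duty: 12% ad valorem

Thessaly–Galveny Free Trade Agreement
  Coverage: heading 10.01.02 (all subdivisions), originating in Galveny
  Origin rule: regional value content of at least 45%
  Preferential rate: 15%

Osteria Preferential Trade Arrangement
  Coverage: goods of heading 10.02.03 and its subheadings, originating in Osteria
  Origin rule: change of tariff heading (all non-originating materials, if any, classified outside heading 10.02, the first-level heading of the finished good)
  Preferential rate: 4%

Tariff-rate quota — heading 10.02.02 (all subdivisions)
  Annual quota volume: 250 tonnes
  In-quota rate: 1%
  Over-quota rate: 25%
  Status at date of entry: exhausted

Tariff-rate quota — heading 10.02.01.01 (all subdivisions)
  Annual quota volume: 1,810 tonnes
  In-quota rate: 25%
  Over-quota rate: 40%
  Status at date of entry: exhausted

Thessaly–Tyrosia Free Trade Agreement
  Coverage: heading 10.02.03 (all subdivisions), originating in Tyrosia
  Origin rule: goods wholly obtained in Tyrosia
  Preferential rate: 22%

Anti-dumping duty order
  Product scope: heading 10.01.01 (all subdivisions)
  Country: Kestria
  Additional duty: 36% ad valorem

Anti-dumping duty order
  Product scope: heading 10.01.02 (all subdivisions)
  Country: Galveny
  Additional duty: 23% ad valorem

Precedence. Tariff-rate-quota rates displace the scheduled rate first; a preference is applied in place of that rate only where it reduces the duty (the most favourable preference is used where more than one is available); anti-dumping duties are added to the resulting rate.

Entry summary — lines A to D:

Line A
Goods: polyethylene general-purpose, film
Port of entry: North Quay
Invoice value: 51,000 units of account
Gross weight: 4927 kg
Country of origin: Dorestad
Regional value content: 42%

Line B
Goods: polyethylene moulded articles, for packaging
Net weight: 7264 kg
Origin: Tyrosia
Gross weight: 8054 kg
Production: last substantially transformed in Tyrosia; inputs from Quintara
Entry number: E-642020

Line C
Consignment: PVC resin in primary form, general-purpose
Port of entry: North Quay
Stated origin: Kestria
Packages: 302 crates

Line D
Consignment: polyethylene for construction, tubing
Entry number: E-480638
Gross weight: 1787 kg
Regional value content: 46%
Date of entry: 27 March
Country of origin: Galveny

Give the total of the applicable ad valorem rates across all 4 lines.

Line A: polyethylene → 10.01; film → 10.01.01; general-purpose → 10.01.01.03. Scheduled 4%. Dorestad agreement on 10.01.02.03: 10.01.01.03 not covered. → 4%.
Line B: polyethylene → 10.01; moulded articles → 10.01.03; for packaging → 10.01.03.01. Scheduled 7%. Tyrosia agreement on 10.02.03: 10.01.03.01 not covered. → 7%.
Line C: PVC → 10.02; resin in primary form → 10.02.01; general-purpose → 10.02.01.02. Scheduled 25%. No special measure applies. → 25%.
Line D: polyethylene → 10.01; tubing → 10.01.02; for construction → 10.01.02.02. Scheduled 37%. Galveny agreement on 10.01.02: RVC ≥ 45% → 15% available; preferential 15%; anti-dumping (Galveny, 10.01.02): +23%; total 15% + 23% = 38%. → 38%.
Sum: 4% + 7% + 25% + 38% = 74%.

74%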